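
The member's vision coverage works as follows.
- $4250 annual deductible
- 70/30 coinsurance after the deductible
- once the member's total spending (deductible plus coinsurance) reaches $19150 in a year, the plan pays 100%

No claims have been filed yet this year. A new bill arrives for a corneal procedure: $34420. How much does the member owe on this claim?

Deductible not yet touched, so the first $4250 of the bill goes to the deductible.
The remaining $30170 (= $34420 − $4250) moves to coinsurance.
30% of $30170 = $9051 falls to the member.
So the member owes $4250 + $9051 = $13301 before any cap.
Year-to-date out-of-pocket becomes $0 + $13301 = $13301, still under the $19150 maximum, so no cap applies.

$13301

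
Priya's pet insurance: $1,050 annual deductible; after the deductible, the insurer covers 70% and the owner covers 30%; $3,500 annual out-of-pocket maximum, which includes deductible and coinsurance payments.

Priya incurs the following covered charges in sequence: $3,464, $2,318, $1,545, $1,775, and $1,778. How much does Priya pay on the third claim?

Bill 1, $3,464: $1,050 to deductible, leaving $2,414; 30% of $2,414 = $724.20. Owner owes $1,774.20 (running OOP $1,774.20).
Bill 2, $2,318: deductible already satisfied, so owner's share is 30% × $2,318 = $695.40. Owner owes $695.40 (running OOP $2,469.60).
Bill 3, $1,545: 30% coinsurance on $1,545 = $463.50. Owner owes $463.50 (running OOP $2,933.10).

$463.50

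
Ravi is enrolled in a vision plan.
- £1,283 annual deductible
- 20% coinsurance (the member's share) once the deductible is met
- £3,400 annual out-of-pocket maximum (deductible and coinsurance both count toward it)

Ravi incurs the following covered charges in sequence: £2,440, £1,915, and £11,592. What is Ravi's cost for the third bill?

Claim 1 — £2,440: £1,283 finishes the deductible; £1,157 goes to coinsurance; member's 20% is £231.40. Member pays £1,514.40; OOP now £1,514.40.
Claim 2 — £1,915: 20% coinsurance on £1,915 = £383. Member pays £383; OOP now £1,897.40.
Claim 3 — £11,592: 20% coinsurance on £11,592 = £2,318.40. That would push OOP to £4,215.80, over the £3,400 cap, so member pays £3,400 − £1,897.40 = £1,502.60.

£1,502.60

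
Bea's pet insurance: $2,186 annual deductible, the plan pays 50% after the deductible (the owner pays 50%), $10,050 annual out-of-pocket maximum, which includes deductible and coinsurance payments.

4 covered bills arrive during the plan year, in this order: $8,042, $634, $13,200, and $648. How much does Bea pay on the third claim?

Claim 1 — $8,042: $2,186 finishes the deductible; $5,856 goes to coinsurance; owner's 50% is $2,928. Cost to owner: $5,114. OOP to date $5,114.
Claim 2 — $634: 50% coinsurance on $634 = $317. Cost to owner: $317. OOP to date $5,431.
Claim 3 — $13,200: 50% coinsurance on $13,200 = $6,600. That would push OOP to $12,031, over the $10,050 cap, so owner pays $10,050 − $5,431 = $4,619.

$4,619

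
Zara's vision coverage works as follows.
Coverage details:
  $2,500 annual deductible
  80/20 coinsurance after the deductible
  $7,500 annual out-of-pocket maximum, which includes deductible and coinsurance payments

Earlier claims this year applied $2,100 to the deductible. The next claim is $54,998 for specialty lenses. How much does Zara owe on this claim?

$5,400

Remaining deductible: $2,500 − $2,100 = $400.
That leaves $54,998 − $400 = $54,598 for coinsurance.
Coinsurance: $54,598 × 20% = $10,919.60.
Member responsibility before any cap: $400 + $10,919.60 = $11,319.60.
Year-to-date out-of-pocket would reach $2,100 + $11,319.60 = $13,419.60, above the $7,500 maximum, so the member pays only $7,500 − $2,100 = $5,400.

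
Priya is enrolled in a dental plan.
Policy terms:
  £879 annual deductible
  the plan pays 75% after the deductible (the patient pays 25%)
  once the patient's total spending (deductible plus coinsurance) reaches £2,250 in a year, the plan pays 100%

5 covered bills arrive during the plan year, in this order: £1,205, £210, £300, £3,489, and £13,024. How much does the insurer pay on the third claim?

#1 (£1,205): £879 to deductible, leaving £326; patient's 25% is £81.50. Patient pays £960.50; OOP now £960.50. Insurer: £1,205 − £960.50 = £244.50.
#2 (£210): deductible already satisfied, so patient's share is 25% × £210 = £52.50. Patient pays £52.50; OOP now £1,013. Insurer: £210 − £52.50 = £157.50.
#3 (£300): deductible already satisfied, so patient's share is 25% × £300 = £75. Patient pays £75; OOP now £1,088. Insurer: £300 − £75 = £225.

£225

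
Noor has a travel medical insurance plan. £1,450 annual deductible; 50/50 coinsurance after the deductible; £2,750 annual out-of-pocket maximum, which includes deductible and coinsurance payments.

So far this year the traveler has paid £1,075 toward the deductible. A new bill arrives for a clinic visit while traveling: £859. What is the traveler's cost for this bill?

£617

Deductible still to meet: £1,450 − £1,075 = £375.
The remaining £484 (= £859 − £375) moves to coinsurance.
50% of £484 = £242 falls to the traveler.
So the traveler owes £375 + £242 = £617 before any cap.
Year-to-date out-of-pocket becomes £1,075 + £617 = £1,692, still under the £2,750 maximum, so no cap applies.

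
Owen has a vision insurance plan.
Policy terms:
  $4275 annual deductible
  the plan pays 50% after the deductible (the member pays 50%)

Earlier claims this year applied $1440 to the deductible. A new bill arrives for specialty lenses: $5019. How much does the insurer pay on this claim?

$1092

Remaining deductible: $4275 − $1440 = $2835.
After the $2835 deductible portion, $5019 − $2835 = $2184 is subject to coinsurance.
Member's 50% share of $2184 is $1092.
That puts the member's cost at $2835 + $1092 = $3927.
The insurer covers the remainder: $5019 − $3927 = $1092.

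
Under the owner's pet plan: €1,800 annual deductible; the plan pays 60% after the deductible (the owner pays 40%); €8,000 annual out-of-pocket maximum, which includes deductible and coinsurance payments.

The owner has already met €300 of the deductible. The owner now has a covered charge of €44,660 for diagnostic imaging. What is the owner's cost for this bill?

Deductible still to meet: €1,800 − €300 = €1,500.
That leaves €44,660 − €1,500 = €43,160 for coinsurance.
Owner's 40% share of €43,160 is €17,264.
That puts the owner's cost at €1,500 + €17,264 = €18,764 before any cap.
Adding €18,764 to the €300 already spent would give €19,064, which exceeds the €8,000 cap; the owner pays just €8,000 − €300 = €7,700.

€7,700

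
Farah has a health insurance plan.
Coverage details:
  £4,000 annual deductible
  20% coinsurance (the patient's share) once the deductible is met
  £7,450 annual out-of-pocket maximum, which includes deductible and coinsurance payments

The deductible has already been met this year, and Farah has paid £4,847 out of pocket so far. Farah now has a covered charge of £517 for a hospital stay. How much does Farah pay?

The deductible is already satisfied, so the full bill goes to coinsurance.
Coinsurance: £517 × 20% = £103.40.
Year-to-date out-of-pocket becomes £4,847 + £103.40 = £4,950.40, still under the £7,450 maximum, so no cap applies.

£103.40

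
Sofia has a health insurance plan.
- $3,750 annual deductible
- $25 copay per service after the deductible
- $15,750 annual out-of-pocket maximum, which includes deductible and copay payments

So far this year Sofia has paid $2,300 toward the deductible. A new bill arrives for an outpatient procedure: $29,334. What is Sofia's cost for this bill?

Remaining deductible: $3,750 − $2,300 = $1,450.
After the $1,450 deductible portion, $29,334 − $1,450 = $27,884 is subject to the copay.
Copay on this service: $25.
That puts the patient's cost at $1,450 + $25 = $1,475 before any cap.
Cumulative spending $2,300 + $1,475 = $3,775 stays under the $15,750 maximum.

$1,475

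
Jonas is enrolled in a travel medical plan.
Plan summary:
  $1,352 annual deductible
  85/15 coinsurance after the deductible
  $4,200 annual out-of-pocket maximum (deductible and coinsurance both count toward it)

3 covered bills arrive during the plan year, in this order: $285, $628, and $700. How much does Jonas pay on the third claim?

Claim 1 — $285: all of it applies to the deductible. Cost to traveler: $285. OOP to date $285.
Claim 2 — $628: all of it applies to the deductible. Cost to traveler: $628. OOP to date $913.
Claim 3 — $700: $439 finishes the deductible; $261 goes to coinsurance; coinsurance $261 × 15% = $39.15. Traveler pays $478.15; OOP now $1,391.15.

$478.15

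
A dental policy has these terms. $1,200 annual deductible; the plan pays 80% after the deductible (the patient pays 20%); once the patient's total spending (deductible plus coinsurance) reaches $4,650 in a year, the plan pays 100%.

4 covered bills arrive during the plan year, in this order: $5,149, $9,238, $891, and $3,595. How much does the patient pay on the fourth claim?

#1 ($5,149): deductible takes $1,200, $3,949 remains; patient's 20% is $789.80. Patient owes $1,989.80 (running OOP $1,989.80).
#2 ($9,238): 20% coinsurance on $9,238 = $1,847.60. Cost to patient: $1,847.60. OOP to date $3,837.40.
#3 ($891): deductible already satisfied, so patient's share is 20% × $891 = $178.20. Cost to patient: $178.20. OOP to date $4,015.60.
#4 ($3,595): 20% coinsurance on $3,595 = $719. Adding that to $4,015.60 gives $4,734.60, past the $4,650 cap; patient pays only $4,650 − $4,015.60 = $634.40.

$634.40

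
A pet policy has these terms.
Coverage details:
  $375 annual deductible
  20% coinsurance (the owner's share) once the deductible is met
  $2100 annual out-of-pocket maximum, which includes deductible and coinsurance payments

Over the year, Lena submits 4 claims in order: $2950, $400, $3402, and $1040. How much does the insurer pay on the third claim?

$2721.60

#1 ($2950): $375 to deductible, leaving $2575; 20% of $2575 = $515. Owner pays $890; OOP now $890. Insurer: $2950 − $890 = $2060.
#2 ($400): deductible met; 20% of $400 = $80. Owner owes $80 (running OOP $970). Plan pays $400 − $80 = $320.
#3 ($3402): deductible already satisfied, so owner's share is 20% × $3402 = $680.40. Cost to owner: $680.40. OOP to date $1650.40. Plan pays $3402 − $680.40 = $2721.60.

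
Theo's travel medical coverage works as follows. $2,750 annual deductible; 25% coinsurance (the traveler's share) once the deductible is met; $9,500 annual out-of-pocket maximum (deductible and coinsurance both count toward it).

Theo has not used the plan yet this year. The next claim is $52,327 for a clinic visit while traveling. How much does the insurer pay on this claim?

Deductible not yet touched, so the first $2,750 of the bill goes to the deductible.
That leaves $52,327 − $2,750 = $49,577 for coinsurance.
25% of $49,577 = $12,394.25 falls to the traveler.
That puts the traveler's cost at $2,750 + $12,394.25 = $15,144.25 before any cap.
That would bring total out-of-pocket to $15,144.25, past the $9,500 cap. The traveler is capped at $9,500 − $0 = $9,500 on this claim.
The insurer covers the remainder: $52,327 − $9,500 = $42,827.

$42,827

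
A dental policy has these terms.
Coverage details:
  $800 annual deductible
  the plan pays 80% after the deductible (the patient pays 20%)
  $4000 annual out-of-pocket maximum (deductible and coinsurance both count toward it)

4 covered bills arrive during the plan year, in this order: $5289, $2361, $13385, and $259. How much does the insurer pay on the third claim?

Claim 1 — $5289: deductible takes $800, $4489 remains; 20% of $4489 = $897.80. Patient pays $1697.80; OOP now $1697.80. Insurer: $5289 − $1697.80 = $3591.20.
Claim 2 — $2361: 20% coinsurance on $2361 = $472.20. Patient pays $472.20; OOP now $2170. Plan pays $2361 − $472.20 = $1888.80.
Claim 3 — $13385: deductible met; 20% of $13385 = $2677. That would push OOP to $4847, over the $4000 cap, so patient pays $4000 − $2170 = $1830. Plan pays $13385 − $1830 = $11555.

$11555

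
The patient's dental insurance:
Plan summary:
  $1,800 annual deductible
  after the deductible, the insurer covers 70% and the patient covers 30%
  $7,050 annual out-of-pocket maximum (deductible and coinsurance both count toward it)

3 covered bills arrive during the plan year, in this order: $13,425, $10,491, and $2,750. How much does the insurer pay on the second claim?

$8,728.50

Bill 1, $13,425: $1,800 to deductible, leaving $11,625; 30% of $11,625 = $3,487.50. Patient owes $5,287.50 (running OOP $5,287.50). Plan pays $13,425 − $5,287.50 = $8,137.50.
Bill 2, $10,491: 30% coinsurance on $10,491 = $3,147.30. Adding that to $5,287.50 gives $8,434.80, past the $7,050 cap; patient pays only $7,050 − $5,287.50 = $1,762.50. Plan pays $10,491 − $1,762.50 = $8,728.50.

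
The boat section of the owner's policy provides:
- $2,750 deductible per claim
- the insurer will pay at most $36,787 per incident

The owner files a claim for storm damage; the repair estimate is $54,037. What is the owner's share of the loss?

$17,250

Subtract the deductible: $54,037 − $2,750 = $51,287.
Since $51,287 > $36,787, the payout is capped at $36,787.
Out of pocket: $54,037 − $36,787 = $17,250.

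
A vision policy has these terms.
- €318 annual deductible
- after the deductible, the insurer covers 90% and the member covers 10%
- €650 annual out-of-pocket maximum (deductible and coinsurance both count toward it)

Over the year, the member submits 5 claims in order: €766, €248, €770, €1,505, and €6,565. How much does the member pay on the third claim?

#1 (€766): €318 finishes the deductible; €448 goes to coinsurance; member's 10% is €44.80. Member owes €362.80 (running OOP €362.80).
#2 (€248): deductible met; 10% of €248 = €24.80. Member owes €24.80 (running OOP €387.60).
#3 (€770): deductible met; 10% of €770 = €77. Member pays €77; OOP now €464.60.

€77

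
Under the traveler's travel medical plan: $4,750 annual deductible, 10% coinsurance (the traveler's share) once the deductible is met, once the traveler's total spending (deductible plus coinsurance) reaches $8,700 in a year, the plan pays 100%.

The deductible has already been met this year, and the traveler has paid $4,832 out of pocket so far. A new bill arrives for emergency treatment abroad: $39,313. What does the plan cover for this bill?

With the deductible met, the entire $39,313 is subject to coinsurance.
Coinsurance: $39,313 × 10% = $3,931.30.
That would bring total out-of-pocket to $8,763.30, past the $8,700 cap. The traveler is capped at $8,700 − $4,832 = $3,868 on this claim.
The insurer covers the remainder: $39,313 − $3,868 = $35,445.

$35,445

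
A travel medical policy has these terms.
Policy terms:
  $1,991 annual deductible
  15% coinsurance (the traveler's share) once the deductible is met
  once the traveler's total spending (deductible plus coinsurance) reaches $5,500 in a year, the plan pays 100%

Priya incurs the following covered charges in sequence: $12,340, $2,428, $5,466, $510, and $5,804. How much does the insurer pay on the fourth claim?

$433.50

Claim 1 ($12,340): deductible takes $1,991, $10,349 remains; coinsurance $10,349 × 15% = $1,552.35. Cost to traveler: $3,543.35. OOP to date $3,543.35. Plan pays $12,340 − $3,543.35 = $8,796.65.
Claim 2 ($2,428): deductible met; 15% of $2,428 = $364.20. Traveler pays $364.20; OOP now $3,907.55. Plan pays $2,428 − $364.20 = $2,063.80.
Claim 3 ($5,466): deductible met; 15% of $5,466 = $819.90. Cost to traveler: $819.90. OOP to date $4,727.45. Insurer: $5,466 − $819.90 = $4,646.10.
Claim 4 ($510): deductible already satisfied, so traveler's share is 15% × $510 = $76.50. Traveler owes $76.50 (running OOP $4,803.95). Plan pays $510 − $76.50 = $433.50.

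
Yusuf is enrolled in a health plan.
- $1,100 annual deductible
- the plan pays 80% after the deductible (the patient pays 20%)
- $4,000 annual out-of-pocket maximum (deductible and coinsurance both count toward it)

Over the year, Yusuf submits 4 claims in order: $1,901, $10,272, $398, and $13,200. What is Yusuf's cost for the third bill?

#1 ($1,901): deductible takes $1,100, $801 remains; coinsurance $801 × 20% = $160.20. Patient owes $1,260.20 (running OOP $1,260.20).
#2 ($10,272): 20% coinsurance on $10,272 = $2,054.40. Patient pays $2,054.40; OOP now $3,314.60.
#3 ($398): 20% coinsurance on $398 = $79.60. Patient pays $79.60; OOP now $3,394.20.

$79.60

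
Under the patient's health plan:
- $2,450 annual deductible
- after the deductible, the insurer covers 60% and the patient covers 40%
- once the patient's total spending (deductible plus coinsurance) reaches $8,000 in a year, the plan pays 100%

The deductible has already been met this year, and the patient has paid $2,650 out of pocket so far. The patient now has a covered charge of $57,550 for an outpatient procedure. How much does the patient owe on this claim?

With the deductible met, the entire $57,550 is subject to coinsurance.
40% of $57,550 = $23,020 falls to the patient.
Adding $23,020 to the $2,650 already spent would give $25,670, which exceeds the $8,000 cap; the patient pays just $8,000 − $2,650 = $5,350.

$5,350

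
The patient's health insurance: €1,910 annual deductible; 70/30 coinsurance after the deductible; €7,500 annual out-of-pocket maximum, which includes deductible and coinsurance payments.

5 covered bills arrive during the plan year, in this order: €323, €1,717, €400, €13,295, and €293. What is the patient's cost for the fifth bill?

Claim 1 (€323): entire amount goes to the deductible. Patient owes €323 (running OOP €323).
Claim 2 (€1,717): €1,587 to deductible, leaving €130; patient's 30% is €39. Patient owes €1,626 (running OOP €1,949).
Claim 3 (€400): deductible met; 30% of €400 = €120. Cost to patient: €120. OOP to date €2,069.
Claim 4 (€13,295): deductible already satisfied, so patient's share is 30% × €13,295 = €3,988.50. Cost to patient: €3,988.50. OOP to date €6,057.50.
Claim 5 (€293): deductible already satisfied, so patient's share is 30% × €293 = €87.90. Cost to patient: €87.90. OOP to date €6,145.40.

€87.90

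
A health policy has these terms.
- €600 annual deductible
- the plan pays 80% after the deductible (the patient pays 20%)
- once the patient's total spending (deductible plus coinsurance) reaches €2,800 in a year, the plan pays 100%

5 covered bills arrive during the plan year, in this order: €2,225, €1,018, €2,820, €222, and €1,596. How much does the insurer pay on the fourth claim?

#1 (€2,225): €600 finishes the deductible; €1,625 goes to coinsurance; coinsurance €1,625 × 20% = €325. Patient pays €925; OOP now €925. Plan pays €2,225 − €925 = €1,300.
#2 (€1,018): deductible already satisfied, so patient's share is 20% × €1,018 = €203.60. Patient pays €203.60; OOP now €1,128.60. Plan pays €1,018 − €203.60 = €814.40.
#3 (€2,820): deductible already satisfied, so patient's share is 20% × €2,820 = €564. Cost to patient: €564. OOP to date €1,692.60. Plan pays €2,820 − €564 = €2,256.
#4 (€222): deductible already satisfied, so patient's share is 20% × €222 = €44.40. Patient owes €44.40 (running OOP €1,737). Plan pays €222 − €44.40 = €177.60.

€177.60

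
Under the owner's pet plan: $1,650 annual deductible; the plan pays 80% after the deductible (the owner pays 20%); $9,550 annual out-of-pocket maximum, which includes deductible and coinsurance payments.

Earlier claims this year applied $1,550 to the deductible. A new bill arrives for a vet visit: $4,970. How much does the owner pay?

Deductible still to meet: $1,650 − $1,550 = $100.
The remaining $4,870 (= $4,970 − $100) moves to coinsurance.
20% of $4,870 = $974 falls to the owner.
That puts the owner's cost at $100 + $974 = $1,074 before any cap.
Total out-of-pocket so far would be $1,550 + $1,074 = $2,624, below the $9,550 cap — no reduction.

$1,074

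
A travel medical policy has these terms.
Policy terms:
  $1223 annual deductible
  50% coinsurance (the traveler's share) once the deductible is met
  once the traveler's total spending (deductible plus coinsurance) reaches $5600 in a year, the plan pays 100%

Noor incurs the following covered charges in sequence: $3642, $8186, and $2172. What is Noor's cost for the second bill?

$3167.50

Bill 1, $3642: deductible takes $1223, $2419 remains; 50% of $2419 = $1209.50. Traveler owes $2432.50 (running OOP $2432.50).
Bill 2, $8186: 50% coinsurance on $8186 = $4093. That would push OOP to $6525.50, over the $5600 cap, so traveler pays $5600 − $2432.50 = $3167.50.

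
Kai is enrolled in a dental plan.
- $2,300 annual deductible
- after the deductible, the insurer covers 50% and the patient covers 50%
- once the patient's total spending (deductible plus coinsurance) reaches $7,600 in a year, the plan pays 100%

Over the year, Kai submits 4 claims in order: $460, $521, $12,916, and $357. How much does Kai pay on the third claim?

Claim 1 — $460: fully absorbed by the deductible. Cost to patient: $460. OOP to date $460.
Claim 2 — $521: fully absorbed by the deductible. Cost to patient: $521. OOP to date $981.
Claim 3 — $12,916: $1,319 finishes the deductible; $11,597 goes to coinsurance; 50% of $11,597 = $5,798.50. Deductible plus coinsurance: $1,319 + $5,798.50 = $7,117.50. Adding that to $981 gives $8,098.50, past the $7,600 cap; patient pays only $7,600 − $981 = $6,619.

$6,619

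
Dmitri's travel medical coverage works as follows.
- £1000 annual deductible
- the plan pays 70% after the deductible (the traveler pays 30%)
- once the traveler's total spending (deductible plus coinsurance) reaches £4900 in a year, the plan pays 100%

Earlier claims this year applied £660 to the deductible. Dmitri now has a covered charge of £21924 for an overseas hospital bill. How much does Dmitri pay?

£4240

Remaining deductible: £1000 − £660 = £340.
That leaves £21924 − £340 = £21584 for coinsurance.
30% of £21584 = £6475.20 falls to the traveler.
Traveler responsibility before any cap: £340 + £6475.20 = £6815.20.
Adding £6815.20 to the £660 already spent would give £7475.20, which exceeds the £4900 cap; the traveler pays just £4900 − £660 = £4240.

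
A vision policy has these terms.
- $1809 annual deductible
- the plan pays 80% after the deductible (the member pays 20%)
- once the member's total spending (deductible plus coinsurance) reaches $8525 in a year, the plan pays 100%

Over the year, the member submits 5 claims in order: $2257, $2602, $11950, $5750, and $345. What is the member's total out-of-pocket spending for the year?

$6028

Claim 1 — $2257: deductible takes $1809, $448 remains; 20% of $448 = $89.60. Member owes $1898.60 (running OOP $1898.60).
Claim 2 — $2602: deductible already satisfied, so member's share is 20% × $2602 = $520.40. Member pays $520.40; OOP now $2419.
Claim 3 — $11950: deductible met; 20% of $11950 = $2390. Member pays $2390; OOP now $4809.
Claim 4 — $5750: 20% coinsurance on $5750 = $1150. Member pays $1150; OOP now $5959.
Claim 5 — $345: deductible already satisfied, so member's share is 20% × $345 = $69. Member pays $69; OOP now $6028.
Summing the member's payments: $1898.60 + $520.40 + $2390 + $1150 + $69 = $6028.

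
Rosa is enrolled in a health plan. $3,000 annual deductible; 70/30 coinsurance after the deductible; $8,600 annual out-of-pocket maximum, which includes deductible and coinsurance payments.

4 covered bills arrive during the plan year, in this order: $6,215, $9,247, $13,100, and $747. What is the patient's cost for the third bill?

Claim 1 ($6,215): $3,000 finishes the deductible; $3,215 goes to coinsurance; coinsurance $3,215 × 30% = $964.50. Patient pays $3,964.50; OOP now $3,964.50.
Claim 2 ($9,247): 30% coinsurance on $9,247 = $2,774.10. Patient owes $2,774.10 (running OOP $6,738.60).
Claim 3 ($13,100): deductible met; 30% of $13,100 = $3,930. OOP would hit $10,668.60 > $8,600, so the cap limits the patient to $8,600 − $6,738.60 = $1,861.40.

$1,861.40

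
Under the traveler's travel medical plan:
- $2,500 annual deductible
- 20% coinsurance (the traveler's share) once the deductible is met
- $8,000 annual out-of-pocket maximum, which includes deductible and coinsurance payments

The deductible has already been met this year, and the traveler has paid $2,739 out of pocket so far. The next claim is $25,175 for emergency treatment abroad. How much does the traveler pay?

$5,035

The deductible is already satisfied, so the full bill goes to coinsurance.
20% of $25,175 = $5,035 falls to the traveler.
Total out-of-pocket so far would be $2,739 + $5,035 = $7,774, below the $8,000 cap — no reduction.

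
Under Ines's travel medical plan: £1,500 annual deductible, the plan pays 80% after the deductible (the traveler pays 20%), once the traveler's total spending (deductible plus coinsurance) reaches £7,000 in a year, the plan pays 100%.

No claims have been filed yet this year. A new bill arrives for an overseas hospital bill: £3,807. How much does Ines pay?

Deductible not yet touched, so the first £1,500 of the bill goes to the deductible.
That leaves £3,807 − £1,500 = £2,307 for coinsurance.
Traveler's 20% share of £2,307 is £461.40.
So the traveler owes £1,500 + £461.40 = £1,961.40 before any cap.
Total out-of-pocket so far would be £0 + £1,961.40 = £1,961.40, below the £7,000 cap — no reduction.

£1,961.40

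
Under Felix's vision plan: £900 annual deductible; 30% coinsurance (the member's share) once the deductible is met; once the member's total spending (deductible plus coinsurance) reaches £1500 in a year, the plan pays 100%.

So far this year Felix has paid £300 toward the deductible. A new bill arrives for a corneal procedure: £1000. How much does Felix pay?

£720

Deductible still to meet: £900 − £300 = £600.
After the £600 deductible portion, £1000 − £600 = £400 is subject to coinsurance.
Coinsurance: £400 × 30% = £120.
That puts the member's cost at £600 + £120 = £720 before any cap.
Cumulative spending £300 + £720 = £1020 stays under the £1500 maximum.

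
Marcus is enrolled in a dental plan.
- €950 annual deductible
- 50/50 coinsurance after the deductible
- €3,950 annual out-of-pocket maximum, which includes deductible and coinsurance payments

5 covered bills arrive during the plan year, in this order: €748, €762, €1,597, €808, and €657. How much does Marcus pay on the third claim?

Claim 1 (€748): all of it applies to the deductible. Patient pays €748; OOP now €748.
Claim 2 (€762): deductible takes €202, €560 remains; 50% of €560 = €280. Cost to patient: €482. OOP to date €1,230.
Claim 3 (€1,597): deductible met; 50% of €1,597 = €798.50. Patient pays €798.50; OOP now €2,028.50.

€798.50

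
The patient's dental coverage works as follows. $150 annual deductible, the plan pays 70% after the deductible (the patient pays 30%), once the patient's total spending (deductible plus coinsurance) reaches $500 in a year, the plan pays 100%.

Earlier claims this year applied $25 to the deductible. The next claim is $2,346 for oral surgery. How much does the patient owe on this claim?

Deductible still to meet: $150 − $25 = $125.
That leaves $2,346 − $125 = $2,221 for coinsurance.
Patient's 30% share of $2,221 is $666.30.
That puts the patient's cost at $125 + $666.30 = $791.30 before any cap.
Adding $791.30 to the $25 already spent would give $816.30, which exceeds the $500 cap; the patient pays just $500 − $25 = $475.

$475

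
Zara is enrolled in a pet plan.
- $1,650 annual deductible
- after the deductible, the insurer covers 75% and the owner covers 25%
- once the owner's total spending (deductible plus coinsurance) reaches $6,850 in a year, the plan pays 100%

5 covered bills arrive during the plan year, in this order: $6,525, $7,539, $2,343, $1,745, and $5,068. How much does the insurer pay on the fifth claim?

Bill 1, $6,525: deductible takes $1,650, $4,875 remains; 25% of $4,875 = $1,218.75. Cost to owner: $2,868.75. OOP to date $2,868.75. Plan pays $6,525 − $2,868.75 = $3,656.25.
Bill 2, $7,539: deductible met; 25% of $7,539 = $1,884.75. Owner pays $1,884.75; OOP now $4,753.50. Insurer: $7,539 − $1,884.75 = $5,654.25.
Bill 3, $2,343: deductible met; 25% of $2,343 = $585.75. Cost to owner: $585.75. OOP to date $5,339.25. Insurer: $2,343 − $585.75 = $1,757.25.
Bill 4, $1,745: deductible already satisfied, so owner's share is 25% × $1,745 = $436.25. Owner pays $436.25; OOP now $5,775.50. Plan pays $1,745 − $436.25 = $1,308.75.
Bill 5, $5,068: 25% coinsurance on $5,068 = $1,267. Adding that to $5,775.50 gives $7,042.50, past the $6,850 cap; owner pays only $6,850 − $5,775.50 = $1,074.50. Plan pays $5,068 − $1,074.50 = $3,993.50.

$3,993.50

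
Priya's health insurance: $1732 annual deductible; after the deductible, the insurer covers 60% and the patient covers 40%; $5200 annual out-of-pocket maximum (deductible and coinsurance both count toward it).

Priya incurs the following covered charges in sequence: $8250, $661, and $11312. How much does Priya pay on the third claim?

$596.40

Bill 1, $8250: $1732 to deductible, leaving $6518; 40% of $6518 = $2607.20. Patient pays $4339.20; OOP now $4339.20.
Bill 2, $661: deductible met; 40% of $661 = $264.40. Cost to patient: $264.40. OOP to date $4603.60.
Bill 3, $11312: deductible met; 40% of $11312 = $4524.80. OOP would hit $9128.40 > $5200, so the cap limits the patient to $5200 − $4603.60 = $596.40.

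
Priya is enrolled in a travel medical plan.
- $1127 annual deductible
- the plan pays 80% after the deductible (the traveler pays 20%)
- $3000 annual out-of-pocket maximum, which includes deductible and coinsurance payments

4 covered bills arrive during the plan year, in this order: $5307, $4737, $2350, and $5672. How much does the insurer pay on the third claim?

$2260.40

Bill 1, $5307: $1127 finishes the deductible; $4180 goes to coinsurance; coinsurance $4180 × 20% = $836. Cost to traveler: $1963. OOP to date $1963. Plan pays $5307 − $1963 = $3344.
Bill 2, $4737: deductible met; 20% of $4737 = $947.40. Traveler pays $947.40; OOP now $2910.40. Insurer: $4737 − $947.40 = $3789.60.
Bill 3, $2350: deductible already satisfied, so traveler's share is 20% × $2350 = $470. OOP would hit $3380.40 > $3000, so the cap limits the traveler to $3000 − $2910.40 = $89.60. Insurer: $2350 − $89.60 = $2260.40.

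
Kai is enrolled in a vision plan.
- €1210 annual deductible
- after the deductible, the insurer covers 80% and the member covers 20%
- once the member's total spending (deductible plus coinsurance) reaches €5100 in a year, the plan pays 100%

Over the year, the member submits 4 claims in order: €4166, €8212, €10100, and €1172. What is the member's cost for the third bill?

€1656.40

Claim 1 — €4166: €1210 finishes the deductible; €2956 goes to coinsurance; coinsurance €2956 × 20% = €591.20. Member owes €1801.20 (running OOP €1801.20).
Claim 2 — €8212: 20% coinsurance on €8212 = €1642.40. Member owes €1642.40 (running OOP €3443.60).
Claim 3 — €10100: deductible met; 20% of €10100 = €2020. That would push OOP to €5463.60, over the €5100 cap, so member pays €5100 − €3443.60 = €1656.40.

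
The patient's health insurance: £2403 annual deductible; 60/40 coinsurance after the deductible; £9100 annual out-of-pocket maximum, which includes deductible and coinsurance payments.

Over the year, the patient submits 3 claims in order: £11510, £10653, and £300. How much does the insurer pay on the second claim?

Claim 1 — £11510: deductible takes £2403, £9107 remains; 40% of £9107 = £3642.80. Cost to patient: £6045.80. OOP to date £6045.80. Plan pays £11510 − £6045.80 = £5464.20.
Claim 2 — £10653: deductible met; 40% of £10653 = £4261.20. OOP would hit £10307 > £9100, so the cap limits the patient to £9100 − £6045.80 = £3054.20. Insurer: £10653 − £3054.20 = £7598.80.

£7598.80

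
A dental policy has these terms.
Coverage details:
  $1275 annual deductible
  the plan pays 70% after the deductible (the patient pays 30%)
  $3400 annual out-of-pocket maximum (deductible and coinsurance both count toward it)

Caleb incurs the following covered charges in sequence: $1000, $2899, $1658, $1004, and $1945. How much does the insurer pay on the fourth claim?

$702.80

#1 ($1000): entire amount goes to the deductible. Cost to patient: $1000. OOP to date $1000. Insurer: $1000 − $1000 = $0.
#2 ($2899): $275 finishes the deductible; $2624 goes to coinsurance; 30% of $2624 = $787.20. Patient owes $1062.20 (running OOP $2062.20). Plan pays $2899 − $1062.20 = $1836.80.
#3 ($1658): 30% coinsurance on $1658 = $497.40. Patient owes $497.40 (running OOP $2559.60). Insurer: $1658 − $497.40 = $1160.60.
#4 ($1004): 30% coinsurance on $1004 = $301.20. Cost to patient: $301.20. OOP to date $2860.80. Plan pays $1004 − $301.20 = $702.80.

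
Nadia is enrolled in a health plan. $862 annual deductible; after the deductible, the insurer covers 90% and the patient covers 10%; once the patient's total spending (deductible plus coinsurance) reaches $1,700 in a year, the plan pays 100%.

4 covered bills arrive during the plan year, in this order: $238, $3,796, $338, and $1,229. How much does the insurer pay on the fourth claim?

$1,106.10

Bill 1, $238: all of it applies to the deductible. Cost to patient: $238. OOP to date $238. Insurer: $238 − $238 = $0.
Bill 2, $3,796: $624 finishes the deductible; $3,172 goes to coinsurance; patient's 10% is $317.20. Patient pays $941.20; OOP now $1,179.20. Insurer: $3,796 − $941.20 = $2,854.80.
Bill 3, $338: deductible already satisfied, so patient's share is 10% × $338 = $33.80. Cost to patient: $33.80. OOP to date $1,213. Plan pays $338 − $33.80 = $304.20.
Bill 4, $1,229: deductible already satisfied, so patient's share is 10% × $1,229 = $122.90. Cost to patient: $122.90. OOP to date $1,335.90. Insurer: $1,229 − $122.90 = $1,106.10.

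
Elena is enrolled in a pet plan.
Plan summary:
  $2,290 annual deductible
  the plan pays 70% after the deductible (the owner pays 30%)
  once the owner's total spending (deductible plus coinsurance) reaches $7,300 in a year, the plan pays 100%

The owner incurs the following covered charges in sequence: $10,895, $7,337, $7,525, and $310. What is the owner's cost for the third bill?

Claim 1 — $10,895: deductible takes $2,290, $8,605 remains; owner's 30% is $2,581.50. Owner pays $4,871.50; OOP now $4,871.50.
Claim 2 — $7,337: 30% coinsurance on $7,337 = $2,201.10. Owner owes $2,201.10 (running OOP $7,072.60).
Claim 3 — $7,525: deductible met; 30% of $7,525 = $2,257.50. Adding that to $7,072.60 gives $9,330.10, past the $7,300 cap; owner pays only $7,300 − $7,072.60 = $227.40.

$227.40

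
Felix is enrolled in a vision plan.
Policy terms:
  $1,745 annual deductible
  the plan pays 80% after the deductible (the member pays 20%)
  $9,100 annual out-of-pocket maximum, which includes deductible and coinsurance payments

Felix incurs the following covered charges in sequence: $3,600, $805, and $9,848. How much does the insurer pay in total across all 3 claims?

Claim 1 — $3,600: $1,745 finishes the deductible; $1,855 goes to coinsurance; 20% of $1,855 = $371. Member pays $2,116; OOP now $2,116. Plan pays $3,600 − $2,116 = $1,484.
Claim 2 — $805: deductible met; 20% of $805 = $161. Cost to member: $161. OOP to date $2,277. Insurer: $805 − $161 = $644.
Claim 3 — $9,848: 20% coinsurance on $9,848 = $1,969.60. Member pays $1,969.60; OOP now $4,246.60. Insurer: $9,848 − $1,969.60 = $7,878.40.
Insurer total: $1,484 + $644 + $7,878.40 = $10,006.40.

$10,006.40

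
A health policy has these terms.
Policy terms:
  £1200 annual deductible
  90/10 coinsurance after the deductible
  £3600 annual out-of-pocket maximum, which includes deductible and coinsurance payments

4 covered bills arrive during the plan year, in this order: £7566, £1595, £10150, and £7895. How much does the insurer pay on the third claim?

£9135

Claim 1 (£7566): deductible takes £1200, £6366 remains; 10% of £6366 = £636.60. Cost to patient: £1836.60. OOP to date £1836.60. Plan pays £7566 − £1836.60 = £5729.40.
Claim 2 (£1595): 10% coinsurance on £1595 = £159.50. Patient owes £159.50 (running OOP £1996.10). Insurer: £1595 − £159.50 = £1435.50.
Claim 3 (£10150): deductible already satisfied, so patient's share is 10% × £10150 = £1015. Patient owes £1015 (running OOP £3011.10). Insurer: £10150 − £1015 = £9135.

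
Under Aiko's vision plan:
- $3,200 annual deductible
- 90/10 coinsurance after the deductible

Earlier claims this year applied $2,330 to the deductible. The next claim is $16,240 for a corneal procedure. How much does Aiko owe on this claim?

$2,407

Deductible still to meet: $3,200 − $2,330 = $870.
That leaves $16,240 − $870 = $15,370 for coinsurance.
10% of $15,370 = $1,537 falls to the member.
That puts the member's cost at $870 + $1,537 = $2,407.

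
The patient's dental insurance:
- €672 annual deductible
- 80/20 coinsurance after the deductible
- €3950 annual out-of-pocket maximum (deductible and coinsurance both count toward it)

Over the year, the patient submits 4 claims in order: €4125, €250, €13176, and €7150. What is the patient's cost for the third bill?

€2537.40

#1 (€4125): deductible takes €672, €3453 remains; 20% of €3453 = €690.60. Patient owes €1362.60 (running OOP €1362.60).
#2 (€250): 20% coinsurance on €250 = €50. Cost to patient: €50. OOP to date €1412.60.
#3 (€13176): 20% coinsurance on €13176 = €2635.20. OOP would hit €4047.80 > €3950, so the cap limits the patient to €3950 − €1412.60 = €2537.40.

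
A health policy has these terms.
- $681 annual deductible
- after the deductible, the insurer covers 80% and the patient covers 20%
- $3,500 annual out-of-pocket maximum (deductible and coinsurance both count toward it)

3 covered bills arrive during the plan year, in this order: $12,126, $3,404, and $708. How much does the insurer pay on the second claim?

$2,874

Bill 1, $12,126: $681 finishes the deductible; $11,445 goes to coinsurance; patient's 20% is $2,289. Patient pays $2,970; OOP now $2,970. Insurer: $12,126 − $2,970 = $9,156.
Bill 2, $3,404: deductible already satisfied, so patient's share is 20% × $3,404 = $680.80. Adding that to $2,970 gives $3,650.80, past the $3,500 cap; patient pays only $3,500 − $2,970 = $530. Insurer: $3,404 − $530 = $2,874.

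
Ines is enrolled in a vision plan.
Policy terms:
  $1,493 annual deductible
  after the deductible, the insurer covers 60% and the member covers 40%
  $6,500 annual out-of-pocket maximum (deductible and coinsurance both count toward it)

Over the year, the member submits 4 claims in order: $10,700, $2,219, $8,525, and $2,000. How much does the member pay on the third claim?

#1 ($10,700): deductible takes $1,493, $9,207 remains; coinsurance $9,207 × 40% = $3,682.80. Cost to member: $5,175.80. OOP to date $5,175.80.
#2 ($2,219): deductible met; 40% of $2,219 = $887.60. Member pays $887.60; OOP now $6,063.40.
#3 ($8,525): 40% coinsurance on $8,525 = $3,410. Adding that to $6,063.40 gives $9,473.40, past the $6,500 cap; member pays only $6,500 − $6,063.40 = $436.60.

$436.60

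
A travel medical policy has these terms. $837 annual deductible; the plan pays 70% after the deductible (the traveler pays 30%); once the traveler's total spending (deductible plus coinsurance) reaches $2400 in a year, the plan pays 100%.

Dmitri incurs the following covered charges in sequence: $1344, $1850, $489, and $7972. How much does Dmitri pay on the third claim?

Bill 1, $1344: deductible takes $837, $507 remains; 30% of $507 = $152.10. Traveler pays $989.10; OOP now $989.10.
Bill 2, $1850: deductible met; 30% of $1850 = $555. Traveler pays $555; OOP now $1544.10.
Bill 3, $489: deductible met; 30% of $489 = $146.70. Traveler pays $146.70; OOP now $1690.80.

$146.70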